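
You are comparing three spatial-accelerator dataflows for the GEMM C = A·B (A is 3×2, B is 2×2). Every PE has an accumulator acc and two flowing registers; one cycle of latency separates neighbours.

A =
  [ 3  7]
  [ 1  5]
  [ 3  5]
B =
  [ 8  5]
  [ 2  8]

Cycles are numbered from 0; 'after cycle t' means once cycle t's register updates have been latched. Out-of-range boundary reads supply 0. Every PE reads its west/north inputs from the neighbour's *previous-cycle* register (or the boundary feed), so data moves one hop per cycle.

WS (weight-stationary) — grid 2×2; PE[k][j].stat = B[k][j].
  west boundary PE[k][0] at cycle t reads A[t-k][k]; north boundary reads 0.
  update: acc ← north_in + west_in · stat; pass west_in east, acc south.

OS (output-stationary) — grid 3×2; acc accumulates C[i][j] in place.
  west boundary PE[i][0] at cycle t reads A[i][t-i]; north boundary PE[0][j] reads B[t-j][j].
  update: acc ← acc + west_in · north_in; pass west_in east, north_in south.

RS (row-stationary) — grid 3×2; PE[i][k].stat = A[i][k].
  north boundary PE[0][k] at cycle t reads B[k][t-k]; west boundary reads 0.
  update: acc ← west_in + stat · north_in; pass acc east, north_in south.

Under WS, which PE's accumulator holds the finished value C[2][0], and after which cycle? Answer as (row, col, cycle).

(row, col, cycle) = (1, 0, 3)

Under WS, C[2][0] lands at PE[1][0]:
  step 0 · PE1,0: acc=0; fwd→0 fwd↓0
  step 1 · PE1,0: acc=38; fwd→7 fwd↓38
  step 2 · PE1,0: acc=18; fwd→5 fwd↓18
  step 3 · PE1,0: acc=34; fwd→5 fwd↓34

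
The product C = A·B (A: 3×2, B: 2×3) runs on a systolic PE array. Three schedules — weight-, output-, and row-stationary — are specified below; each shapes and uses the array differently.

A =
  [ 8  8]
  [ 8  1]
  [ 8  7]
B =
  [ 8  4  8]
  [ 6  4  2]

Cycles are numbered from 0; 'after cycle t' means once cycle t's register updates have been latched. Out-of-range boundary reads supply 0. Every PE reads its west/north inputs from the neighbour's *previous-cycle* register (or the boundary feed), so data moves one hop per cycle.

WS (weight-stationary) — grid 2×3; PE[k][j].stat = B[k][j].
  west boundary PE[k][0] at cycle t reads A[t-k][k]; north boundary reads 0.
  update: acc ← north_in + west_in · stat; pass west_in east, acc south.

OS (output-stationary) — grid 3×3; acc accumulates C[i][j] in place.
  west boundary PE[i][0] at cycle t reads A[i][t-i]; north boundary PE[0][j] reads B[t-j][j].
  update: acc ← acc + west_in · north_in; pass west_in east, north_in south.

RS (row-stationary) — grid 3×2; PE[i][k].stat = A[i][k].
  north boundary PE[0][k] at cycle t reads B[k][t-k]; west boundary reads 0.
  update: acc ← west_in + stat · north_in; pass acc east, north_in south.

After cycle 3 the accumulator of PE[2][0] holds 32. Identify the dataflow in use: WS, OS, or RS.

— WS: 2×3 array has no PE[2][0].
— OS: 3×3; PE[2][0] trace:
  cycle 0: PE[2][0] → acc 0, east 0, south 0
  cycle 1: PE[2][0] → acc 0, east 0, south 0
  cycle 2: PE[2][0] → acc 64, east 8, south 8
  cycle 3: PE[2][0] → acc 106, east 7, south 6
— RS: 3×2; PE[2][0] trace:
  cycle 0: PE[2][0] → acc 0, east 0, south 0
  cycle 1: PE[2][0] → acc 0, east 0, south 0
  cycle 2: PE[2][0] → acc 64, east 64, south 8
  cycle 3: PE[2][0] → acc 32, east 32, south 4

dataflow = RS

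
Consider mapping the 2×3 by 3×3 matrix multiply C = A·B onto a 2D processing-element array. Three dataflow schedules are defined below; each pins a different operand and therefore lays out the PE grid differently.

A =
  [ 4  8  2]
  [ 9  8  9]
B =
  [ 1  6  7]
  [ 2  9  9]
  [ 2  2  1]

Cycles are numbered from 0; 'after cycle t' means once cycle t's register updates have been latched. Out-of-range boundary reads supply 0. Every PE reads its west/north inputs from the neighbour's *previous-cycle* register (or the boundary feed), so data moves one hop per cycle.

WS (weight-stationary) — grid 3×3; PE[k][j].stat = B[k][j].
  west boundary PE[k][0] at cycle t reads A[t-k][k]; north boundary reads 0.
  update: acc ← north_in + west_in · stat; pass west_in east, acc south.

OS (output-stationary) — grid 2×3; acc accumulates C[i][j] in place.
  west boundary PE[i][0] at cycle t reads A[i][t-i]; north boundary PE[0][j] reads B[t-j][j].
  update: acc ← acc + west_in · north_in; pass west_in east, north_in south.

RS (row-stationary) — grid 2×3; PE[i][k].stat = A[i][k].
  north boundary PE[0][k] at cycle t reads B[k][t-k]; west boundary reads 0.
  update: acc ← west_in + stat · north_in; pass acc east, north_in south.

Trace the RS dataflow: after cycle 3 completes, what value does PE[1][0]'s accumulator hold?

PE[1][0].acc = 63

RS on a 2×3 grid — tracing PE[1][0] and its feeders:
  t=0 PE[0][0]: acc=4 h=4 v=1
  t=0 PE[1][0]: acc=0 h=0 v=0
  t=1 PE[0][0]: acc=24 h=24 v=6
  t=1 PE[1][0]: acc=9 h=9 v=1
  t=2 PE[0][0]: acc=28 h=28 v=7
  t=2 PE[1][0]: acc=54 h=54 v=6
  t=3 PE[0][0]: acc=0 h=0 v=0
  t=3 PE[1][0]: acc=63 h=63 v=7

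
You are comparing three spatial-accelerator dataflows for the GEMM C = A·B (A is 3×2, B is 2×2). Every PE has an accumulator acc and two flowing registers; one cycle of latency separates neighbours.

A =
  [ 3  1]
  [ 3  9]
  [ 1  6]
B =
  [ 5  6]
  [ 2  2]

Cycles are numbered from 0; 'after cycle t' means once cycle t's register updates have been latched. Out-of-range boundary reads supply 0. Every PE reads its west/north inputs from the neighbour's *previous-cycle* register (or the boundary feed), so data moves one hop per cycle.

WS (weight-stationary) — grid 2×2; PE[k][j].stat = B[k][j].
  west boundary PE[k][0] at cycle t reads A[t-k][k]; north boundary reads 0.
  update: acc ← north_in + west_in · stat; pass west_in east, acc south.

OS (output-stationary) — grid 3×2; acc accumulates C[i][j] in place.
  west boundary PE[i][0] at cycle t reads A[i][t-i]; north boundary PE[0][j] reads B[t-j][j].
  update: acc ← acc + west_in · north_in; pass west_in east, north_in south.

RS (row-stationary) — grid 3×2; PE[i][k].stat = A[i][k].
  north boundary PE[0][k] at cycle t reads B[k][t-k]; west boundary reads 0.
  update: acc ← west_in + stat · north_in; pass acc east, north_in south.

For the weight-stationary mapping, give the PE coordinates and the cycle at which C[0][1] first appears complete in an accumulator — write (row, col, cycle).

WS — PE[1][1] is where C[0][1] collects:
  [0] (1,1) acc=0 (h:0 v:0)
  [1] (1,1) acc=0 (h:0 v:0)
  [2] (1,1) acc=20 (h:1 v:20)

(row, col, cycle) = (1, 1, 2)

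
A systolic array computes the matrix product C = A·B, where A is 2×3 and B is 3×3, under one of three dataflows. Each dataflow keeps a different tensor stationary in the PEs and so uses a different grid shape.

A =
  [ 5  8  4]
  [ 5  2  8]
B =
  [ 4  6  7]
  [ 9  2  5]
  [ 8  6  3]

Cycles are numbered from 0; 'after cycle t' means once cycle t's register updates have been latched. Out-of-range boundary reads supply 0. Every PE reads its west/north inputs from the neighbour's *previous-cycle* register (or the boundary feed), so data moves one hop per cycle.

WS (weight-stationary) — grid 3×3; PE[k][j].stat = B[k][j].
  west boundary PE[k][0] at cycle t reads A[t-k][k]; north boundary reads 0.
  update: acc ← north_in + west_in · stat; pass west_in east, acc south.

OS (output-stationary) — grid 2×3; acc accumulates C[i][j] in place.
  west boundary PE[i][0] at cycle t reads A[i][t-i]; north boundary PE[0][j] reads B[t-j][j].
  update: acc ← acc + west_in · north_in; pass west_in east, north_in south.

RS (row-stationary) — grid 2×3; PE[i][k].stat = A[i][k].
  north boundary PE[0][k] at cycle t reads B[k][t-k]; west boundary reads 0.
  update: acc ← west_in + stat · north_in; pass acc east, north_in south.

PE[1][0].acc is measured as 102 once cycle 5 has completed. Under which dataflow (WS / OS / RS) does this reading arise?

WS [3×3] PE[1][0] across cycles:
  cycle 0: PE[1][0] → acc 0, east 0, south 0
  cycle 1: PE[1][0] → acc 92, east 8, south 92
  cycle 2: PE[1][0] → acc 38, east 2, south 38
  cycle 3: PE[1][0] → acc 0, east 0, south 0
  cycle 4: PE[1][0] → acc 0, east 0, south 0
  cycle 5: PE[1][0] → acc 0, east 0, south 0
OS [2×3] PE[1][0] across cycles:
  cycle 0: PE[1][0] → acc 0, east 0, south 0
  cycle 1: PE[1][0] → acc 20, east 5, south 4
  cycle 2: PE[1][0] → acc 38, east 2, south 9
  cycle 3: PE[1][0] → acc 102, east 8, south 8
  cycle 4: PE[1][0] → acc 102, east 0, south 0
  cycle 5: PE[1][0] → acc 102, east 0, south 0
RS [2×3] PE[1][0] across cycles:
  cycle 0: PE[1][0] → acc 0, east 0, south 0
  cycle 1: PE[1][0] → acc 20, east 20, south 4
  cycle 2: PE[1][0] → acc 30, east 30, south 6
  cycle 3: PE[1][0] → acc 35, east 35, south 7
  cycle 4: PE[1][0] → acc 0, east 0, south 0
  cycle 5: PE[1][0] → acc 0, east 0, south 0

dataflow = OS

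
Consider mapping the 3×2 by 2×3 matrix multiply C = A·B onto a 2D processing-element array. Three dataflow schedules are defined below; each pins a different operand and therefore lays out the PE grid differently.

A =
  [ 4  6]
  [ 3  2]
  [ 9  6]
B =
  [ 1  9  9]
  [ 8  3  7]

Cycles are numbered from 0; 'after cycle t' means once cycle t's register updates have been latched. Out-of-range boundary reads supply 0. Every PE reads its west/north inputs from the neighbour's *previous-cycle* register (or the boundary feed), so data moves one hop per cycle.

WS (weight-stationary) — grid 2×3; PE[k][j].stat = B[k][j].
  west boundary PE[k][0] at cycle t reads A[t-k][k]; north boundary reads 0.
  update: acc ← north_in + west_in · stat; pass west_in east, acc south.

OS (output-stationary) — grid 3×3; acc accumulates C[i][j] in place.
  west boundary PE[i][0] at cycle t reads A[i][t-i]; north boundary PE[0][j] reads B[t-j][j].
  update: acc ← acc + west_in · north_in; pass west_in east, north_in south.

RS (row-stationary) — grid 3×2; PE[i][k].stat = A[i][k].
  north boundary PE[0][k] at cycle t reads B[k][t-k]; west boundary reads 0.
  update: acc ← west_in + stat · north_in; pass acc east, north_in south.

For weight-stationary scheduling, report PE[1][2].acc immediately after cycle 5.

Tracing WS — 2×3 array, target PE[1][2]:
  [0] (0,2) acc=0 (h:0 v:0)
  [0] (1,1) acc=0 (h:0 v:0)
  [0] (1,2) acc=0 (h:0 v:0)
  [1] (0,2) acc=0 (h:0 v:0)
  [1] (1,1) acc=0 (h:0 v:0)
  [1] (1,2) acc=0 (h:0 v:0)
  [2] (0,2) acc=36 (h:4 v:36)
  [2] (1,1) acc=54 (h:6 v:54)
  [2] (1,2) acc=0 (h:0 v:0)
  [3] (0,2) acc=27 (h:3 v:27)
  [3] (1,1) acc=33 (h:2 v:33)
  [3] (1,2) acc=78 (h:6 v:78)
  [4] (0,2) acc=81 (h:9 v:81)
  [4] (1,1) acc=99 (h:6 v:99)
  [4] (1,2) acc=41 (h:2 v:41)
  [5] (0,2) acc=0 (h:0 v:0)
  [5] (1,1) acc=0 (h:0 v:0)
  [5] (1,2) acc=123 (h:6 v:123)

PE[1][2].acc = 123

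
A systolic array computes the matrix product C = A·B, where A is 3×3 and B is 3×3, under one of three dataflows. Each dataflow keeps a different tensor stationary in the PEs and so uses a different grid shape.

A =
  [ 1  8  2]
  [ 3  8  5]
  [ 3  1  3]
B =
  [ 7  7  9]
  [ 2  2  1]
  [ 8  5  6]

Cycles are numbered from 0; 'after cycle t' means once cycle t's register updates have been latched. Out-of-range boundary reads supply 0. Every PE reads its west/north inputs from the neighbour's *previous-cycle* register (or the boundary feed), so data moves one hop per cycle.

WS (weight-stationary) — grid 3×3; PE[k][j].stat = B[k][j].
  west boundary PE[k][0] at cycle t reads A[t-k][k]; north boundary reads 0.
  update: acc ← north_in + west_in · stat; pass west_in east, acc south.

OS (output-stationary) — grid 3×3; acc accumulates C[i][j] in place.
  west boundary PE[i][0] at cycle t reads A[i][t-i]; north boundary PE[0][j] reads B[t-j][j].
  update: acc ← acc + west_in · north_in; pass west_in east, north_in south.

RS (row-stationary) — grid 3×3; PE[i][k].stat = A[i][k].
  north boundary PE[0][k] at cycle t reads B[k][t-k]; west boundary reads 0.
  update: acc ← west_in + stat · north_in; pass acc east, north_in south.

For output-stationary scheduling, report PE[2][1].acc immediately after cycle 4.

PE[2][1].acc = 23

Tracing OS — 3×3 array, target PE[2][1]:
  cycle 0: PE[1][1] → acc 0, east 0, south 0
  cycle 0: PE[2][0] → acc 0, east 0, south 0
  cycle 0: PE[2][1] → acc 0, east 0, south 0
  cycle 1: PE[1][1] → acc 0, east 0, south 0
  cycle 1: PE[2][0] → acc 0, east 0, south 0
  cycle 1: PE[2][1] → acc 0, east 0, south 0
  cycle 2: PE[1][1] → acc 21, east 3, south 7
  cycle 2: PE[2][0] → acc 21, east 3, south 7
  cycle 2: PE[2][1] → acc 0, east 0, south 0
  cycle 3: PE[1][1] → acc 37, east 8, south 2
  cycle 3: PE[2][0] → acc 23, east 1, south 2
  cycle 3: PE[2][1] → acc 21, east 3, south 7
  cycle 4: PE[1][1] → acc 62, east 5, south 5
  cycle 4: PE[2][0] → acc 47, east 3, south 8
  cycle 4: PE[2][1] → acc 23, east 1, south 2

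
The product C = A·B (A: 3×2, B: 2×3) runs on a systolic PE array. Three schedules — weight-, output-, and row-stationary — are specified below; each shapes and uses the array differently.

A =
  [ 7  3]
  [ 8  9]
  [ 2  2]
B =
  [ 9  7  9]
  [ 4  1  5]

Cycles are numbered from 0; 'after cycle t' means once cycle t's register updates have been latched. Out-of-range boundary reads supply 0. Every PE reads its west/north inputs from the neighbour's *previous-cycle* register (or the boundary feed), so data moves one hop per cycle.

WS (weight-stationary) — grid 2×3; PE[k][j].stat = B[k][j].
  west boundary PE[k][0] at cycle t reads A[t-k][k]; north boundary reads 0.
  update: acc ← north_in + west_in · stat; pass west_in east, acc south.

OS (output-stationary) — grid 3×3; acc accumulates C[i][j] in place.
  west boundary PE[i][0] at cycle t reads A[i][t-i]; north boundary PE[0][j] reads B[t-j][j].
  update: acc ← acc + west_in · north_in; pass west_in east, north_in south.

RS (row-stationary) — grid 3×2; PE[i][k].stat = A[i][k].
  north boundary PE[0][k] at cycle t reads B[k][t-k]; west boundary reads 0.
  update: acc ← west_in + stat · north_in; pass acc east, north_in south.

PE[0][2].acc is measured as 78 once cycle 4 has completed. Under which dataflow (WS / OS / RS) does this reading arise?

— WS: 2×3; PE[0][2] trace:
  0: (0,2).acc=0  regs=<0,0>
  1: (0,2).acc=0  regs=<0,0>
  2: (0,2).acc=63  regs=<7,63>
  3: (0,2).acc=72  regs=<8,72>
  4: (0,2).acc=18  regs=<2,18>
— OS: 3×3; PE[0][2] trace:
  0: (0,2).acc=0  regs=<0,0>
  1: (0,2).acc=0  regs=<0,0>
  2: (0,2).acc=63  regs=<7,9>
  3: (0,2).acc=78  regs=<3,5>
  4: (0,2).acc=78  regs=<0,0>
— RS: 3×2 array has no PE[0][2].

dataflow = OS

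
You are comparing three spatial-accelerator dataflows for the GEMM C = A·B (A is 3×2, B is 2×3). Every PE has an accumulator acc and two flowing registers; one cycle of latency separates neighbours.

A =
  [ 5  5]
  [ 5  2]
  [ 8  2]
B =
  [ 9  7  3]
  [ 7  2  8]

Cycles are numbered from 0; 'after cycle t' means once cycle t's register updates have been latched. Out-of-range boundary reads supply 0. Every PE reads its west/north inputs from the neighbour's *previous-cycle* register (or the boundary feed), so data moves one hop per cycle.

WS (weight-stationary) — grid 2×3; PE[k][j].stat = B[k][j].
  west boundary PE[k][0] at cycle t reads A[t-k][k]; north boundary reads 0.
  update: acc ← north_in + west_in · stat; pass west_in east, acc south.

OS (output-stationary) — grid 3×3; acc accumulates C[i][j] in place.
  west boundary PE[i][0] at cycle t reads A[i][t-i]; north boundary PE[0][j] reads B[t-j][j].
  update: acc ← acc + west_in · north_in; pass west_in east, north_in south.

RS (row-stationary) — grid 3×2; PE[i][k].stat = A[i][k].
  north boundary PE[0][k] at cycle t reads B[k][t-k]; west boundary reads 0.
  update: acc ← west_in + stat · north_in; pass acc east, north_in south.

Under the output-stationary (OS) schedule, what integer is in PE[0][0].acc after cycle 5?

Tracing OS — 3×3 array, target PE[0][0]:
  step 0 · PE0,0: acc=45; fwd→5 fwd↓9
  step 1 · PE0,0: acc=80; fwd→5 fwd↓7
  step 2 · PE0,0: acc=80; fwd→0 fwd↓0
  step 3 · PE0,0: acc=80; fwd→0 fwd↓0
  step 4 · PE0,0: acc=80; fwd→0 fwd↓0
  step 5 · PE0,0: acc=80; fwd→0 fwd↓0

PE[0][0].acc = 80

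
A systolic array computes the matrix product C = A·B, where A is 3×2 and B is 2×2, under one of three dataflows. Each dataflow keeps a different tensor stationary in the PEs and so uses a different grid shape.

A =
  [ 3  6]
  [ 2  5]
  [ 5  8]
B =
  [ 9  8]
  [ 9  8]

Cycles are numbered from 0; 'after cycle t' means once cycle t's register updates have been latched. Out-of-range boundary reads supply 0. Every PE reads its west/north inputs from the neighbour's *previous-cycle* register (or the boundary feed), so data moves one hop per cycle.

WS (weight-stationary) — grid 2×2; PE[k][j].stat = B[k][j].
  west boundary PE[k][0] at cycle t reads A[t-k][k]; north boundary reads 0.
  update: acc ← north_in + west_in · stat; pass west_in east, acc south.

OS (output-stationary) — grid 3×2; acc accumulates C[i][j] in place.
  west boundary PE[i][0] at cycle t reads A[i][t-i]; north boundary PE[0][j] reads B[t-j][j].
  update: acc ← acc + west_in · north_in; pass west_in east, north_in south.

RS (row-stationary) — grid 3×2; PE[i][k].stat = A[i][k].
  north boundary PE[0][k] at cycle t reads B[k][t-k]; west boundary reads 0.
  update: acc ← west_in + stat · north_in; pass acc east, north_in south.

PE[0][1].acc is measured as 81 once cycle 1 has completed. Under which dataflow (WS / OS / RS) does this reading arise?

— WS: 2×2; PE[0][1] trace:
  cycle 0: PE[0][1] → acc 0, east 0, south 0
  cycle 1: PE[0][1] → acc 24, east 3, south 24
— OS: 3×2; PE[0][1] trace:
  cycle 0: PE[0][1] → acc 0, east 0, south 0
  cycle 1: PE[0][1] → acc 24, east 3, south 8
— RS: 3×2; PE[0][1] trace:
  cycle 0: PE[0][1] → acc 0, east 0, south 0
  cycle 1: PE[0][1] → acc 81, east 81, south 9

dataflow = RS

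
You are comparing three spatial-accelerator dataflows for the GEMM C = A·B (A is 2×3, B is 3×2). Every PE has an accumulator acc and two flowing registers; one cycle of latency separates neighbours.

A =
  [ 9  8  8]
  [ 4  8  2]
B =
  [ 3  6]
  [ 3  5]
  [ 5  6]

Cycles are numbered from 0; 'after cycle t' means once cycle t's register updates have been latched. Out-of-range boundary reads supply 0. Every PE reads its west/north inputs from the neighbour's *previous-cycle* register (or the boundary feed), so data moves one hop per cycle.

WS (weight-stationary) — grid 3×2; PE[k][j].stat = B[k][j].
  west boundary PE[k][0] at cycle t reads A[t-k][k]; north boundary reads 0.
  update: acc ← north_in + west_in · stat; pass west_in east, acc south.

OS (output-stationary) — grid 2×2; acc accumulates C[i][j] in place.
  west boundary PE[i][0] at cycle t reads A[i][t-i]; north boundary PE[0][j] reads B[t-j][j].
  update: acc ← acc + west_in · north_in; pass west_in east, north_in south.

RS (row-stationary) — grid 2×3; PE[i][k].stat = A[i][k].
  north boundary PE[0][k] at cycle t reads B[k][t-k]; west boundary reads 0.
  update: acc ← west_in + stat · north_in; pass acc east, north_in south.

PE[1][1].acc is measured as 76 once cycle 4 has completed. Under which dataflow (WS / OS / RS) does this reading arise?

dataflow = OS

Under WS (3×2), PE[1][1]:
  0: (1,1).acc=0  regs=<0,0>
  1: (1,1).acc=0  regs=<0,0>
  2: (1,1).acc=94  regs=<8,94>
  3: (1,1).acc=64  regs=<8,64>
  4: (1,1).acc=0  regs=<0,0>
Under OS (2×2), PE[1][1]:
  0: (1,1).acc=0  regs=<0,0>
  1: (1,1).acc=0  regs=<0,0>
  2: (1,1).acc=24  regs=<4,6>
  3: (1,1).acc=64  regs=<8,5>
  4: (1,1).acc=76  regs=<2,6>
Under RS (2×3), PE[1][1]:
  0: (1,1).acc=0  regs=<0,0>
  1: (1,1).acc=0  regs=<0,0>
  2: (1,1).acc=36  regs=<36,3>
  3: (1,1).acc=64  regs=<64,5>
  4: (1,1).acc=0  regs=<0,0>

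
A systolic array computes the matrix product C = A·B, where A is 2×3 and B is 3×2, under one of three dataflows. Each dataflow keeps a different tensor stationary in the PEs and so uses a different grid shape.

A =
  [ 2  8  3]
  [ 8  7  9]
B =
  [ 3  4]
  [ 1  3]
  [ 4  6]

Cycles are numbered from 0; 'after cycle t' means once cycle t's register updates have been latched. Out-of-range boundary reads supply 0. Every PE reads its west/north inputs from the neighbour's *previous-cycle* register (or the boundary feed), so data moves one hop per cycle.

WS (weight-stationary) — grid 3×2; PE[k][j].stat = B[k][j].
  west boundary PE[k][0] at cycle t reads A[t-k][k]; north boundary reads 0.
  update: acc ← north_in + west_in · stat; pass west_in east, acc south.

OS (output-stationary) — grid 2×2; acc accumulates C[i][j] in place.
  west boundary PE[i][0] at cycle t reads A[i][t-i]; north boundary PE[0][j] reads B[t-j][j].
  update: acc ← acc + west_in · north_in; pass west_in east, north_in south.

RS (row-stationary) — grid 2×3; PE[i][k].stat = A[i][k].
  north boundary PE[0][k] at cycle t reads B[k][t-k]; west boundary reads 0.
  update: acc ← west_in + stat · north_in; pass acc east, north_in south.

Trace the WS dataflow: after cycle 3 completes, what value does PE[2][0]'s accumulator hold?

PE[2][0].acc = 67

Tracing WS — 3×2 array, target PE[2][0]:
  after 0 — PE[1][0] acc=0, pass-E 0, pass-S 0
  after 0 — PE[2][0] acc=0, pass-E 0, pass-S 0
  after 1 — PE[1][0] acc=14, pass-E 8, pass-S 14
  after 1 — PE[2][0] acc=0, pass-E 0, pass-S 0
  after 2 — PE[1][0] acc=31, pass-E 7, pass-S 31
  after 2 — PE[2][0] acc=26, pass-E 3, pass-S 26
  after 3 — PE[1][0] acc=0, pass-E 0, pass-S 0
  after 3 — PE[2][0] acc=67, pass-E 9, pass-S 67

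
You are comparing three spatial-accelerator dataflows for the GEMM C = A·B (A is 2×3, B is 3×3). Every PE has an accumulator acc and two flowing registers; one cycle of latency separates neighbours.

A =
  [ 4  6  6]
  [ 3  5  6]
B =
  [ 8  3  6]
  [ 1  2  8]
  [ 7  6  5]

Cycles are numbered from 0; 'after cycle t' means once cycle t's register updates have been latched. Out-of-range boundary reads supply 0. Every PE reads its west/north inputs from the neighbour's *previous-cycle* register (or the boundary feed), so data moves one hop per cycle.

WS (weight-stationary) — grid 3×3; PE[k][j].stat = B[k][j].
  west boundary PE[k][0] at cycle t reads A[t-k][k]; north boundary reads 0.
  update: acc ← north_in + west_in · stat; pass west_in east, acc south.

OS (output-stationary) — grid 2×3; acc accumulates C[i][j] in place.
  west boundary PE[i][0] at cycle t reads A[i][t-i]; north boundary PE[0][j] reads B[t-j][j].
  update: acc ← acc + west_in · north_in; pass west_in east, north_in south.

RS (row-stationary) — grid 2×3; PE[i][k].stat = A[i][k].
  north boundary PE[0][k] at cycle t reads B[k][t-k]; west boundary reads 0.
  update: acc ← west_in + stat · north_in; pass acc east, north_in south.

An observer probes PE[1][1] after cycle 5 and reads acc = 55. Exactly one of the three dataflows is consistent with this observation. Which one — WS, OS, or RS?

dataflow = OS

WS (3×3 grid), PE[1][1]:
  @0  [1,1]  acc 0  |  →0  ↓0
  @1  [1,1]  acc 0  |  →0  ↓0
  @2  [1,1]  acc 24  |  →6  ↓24
  @3  [1,1]  acc 19  |  →5  ↓19
  @4  [1,1]  acc 0  |  →0  ↓0
  @5  [1,1]  acc 0  |  →0  ↓0
OS (2×3 grid), PE[1][1]:
  @0  [1,1]  acc 0  |  →0  ↓0
  @1  [1,1]  acc 0  |  →0  ↓0
  @2  [1,1]  acc 9  |  →3  ↓3
  @3  [1,1]  acc 19  |  →5  ↓2
  @4  [1,1]  acc 55  |  →6  ↓6
  @5  [1,1]  acc 55  |  →0  ↓0
RS (2×3 grid), PE[1][1]:
  @0  [1,1]  acc 0  |  →0  ↓0
  @1  [1,1]  acc 0  |  →0  ↓0
  @2  [1,1]  acc 29  |  →29  ↓1
  @3  [1,1]  acc 19  |  →19  ↓2
  @4  [1,1]  acc 58  |  →58  ↓8
  @5  [1,1]  acc 0  |  →0  ↓0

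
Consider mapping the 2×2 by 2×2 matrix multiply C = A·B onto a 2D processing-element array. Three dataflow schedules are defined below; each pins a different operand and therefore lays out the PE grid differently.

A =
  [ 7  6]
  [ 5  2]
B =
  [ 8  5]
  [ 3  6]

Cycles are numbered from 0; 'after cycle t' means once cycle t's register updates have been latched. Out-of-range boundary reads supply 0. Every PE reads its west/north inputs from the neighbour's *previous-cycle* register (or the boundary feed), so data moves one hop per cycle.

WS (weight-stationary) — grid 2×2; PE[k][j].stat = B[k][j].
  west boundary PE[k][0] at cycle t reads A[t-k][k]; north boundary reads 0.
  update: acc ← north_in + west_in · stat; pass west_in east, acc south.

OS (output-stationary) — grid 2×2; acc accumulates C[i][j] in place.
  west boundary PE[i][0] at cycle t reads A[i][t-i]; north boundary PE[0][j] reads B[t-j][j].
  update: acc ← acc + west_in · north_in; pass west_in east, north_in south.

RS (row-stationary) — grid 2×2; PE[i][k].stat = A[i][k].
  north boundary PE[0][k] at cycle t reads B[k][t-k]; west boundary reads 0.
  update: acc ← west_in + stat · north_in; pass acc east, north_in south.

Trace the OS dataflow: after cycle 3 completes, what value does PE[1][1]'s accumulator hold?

OS 2×2: PE[1][1] cycle-by-cycle (with neighbour feeds):
  cycle 0: PE[0][1] → acc 0, east 0, south 0
  cycle 0: PE[1][0] → acc 0, east 0, south 0
  cycle 0: PE[1][1] → acc 0, east 0, south 0
  cycle 1: PE[0][1] → acc 35, east 7, south 5
  cycle 1: PE[1][0] → acc 40, east 5, south 8
  cycle 1: PE[1][1] → acc 0, east 0, south 0
  cycle 2: PE[0][1] → acc 71, east 6, south 6
  cycle 2: PE[1][0] → acc 46, east 2, south 3
  cycle 2: PE[1][1] → acc 25, east 5, south 5
  cycle 3: PE[0][1] → acc 71, east 0, south 0
  cycle 3: PE[1][0] → acc 46, east 0, south 0
  cycle 3: PE[1][1] → acc 37, east 2, south 6

PE[1][1].acc = 37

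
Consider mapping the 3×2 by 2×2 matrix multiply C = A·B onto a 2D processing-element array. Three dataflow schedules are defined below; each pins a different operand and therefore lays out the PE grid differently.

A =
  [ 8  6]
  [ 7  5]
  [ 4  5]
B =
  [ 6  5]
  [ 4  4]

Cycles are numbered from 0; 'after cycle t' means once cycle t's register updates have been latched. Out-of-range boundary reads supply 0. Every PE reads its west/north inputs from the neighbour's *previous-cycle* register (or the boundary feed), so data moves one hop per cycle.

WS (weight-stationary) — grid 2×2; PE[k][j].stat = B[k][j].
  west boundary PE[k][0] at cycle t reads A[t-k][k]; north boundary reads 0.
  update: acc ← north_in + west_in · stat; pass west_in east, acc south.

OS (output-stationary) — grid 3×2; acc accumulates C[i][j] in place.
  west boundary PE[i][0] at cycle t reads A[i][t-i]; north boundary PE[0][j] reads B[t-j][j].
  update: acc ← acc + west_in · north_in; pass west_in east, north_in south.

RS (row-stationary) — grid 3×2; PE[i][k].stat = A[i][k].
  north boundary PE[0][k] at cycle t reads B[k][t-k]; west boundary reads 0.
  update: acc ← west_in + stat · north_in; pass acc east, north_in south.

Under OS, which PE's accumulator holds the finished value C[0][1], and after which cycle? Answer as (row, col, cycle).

OS: C[0][1] accumulates in PE[0][1]:
  c0 r0c1: 0 / 0 / 0
  c1 r0c1: 40 / 8 / 5
  c2 r0c1: 64 / 6 / 4

(row, col, cycle) = (0, 1, 2)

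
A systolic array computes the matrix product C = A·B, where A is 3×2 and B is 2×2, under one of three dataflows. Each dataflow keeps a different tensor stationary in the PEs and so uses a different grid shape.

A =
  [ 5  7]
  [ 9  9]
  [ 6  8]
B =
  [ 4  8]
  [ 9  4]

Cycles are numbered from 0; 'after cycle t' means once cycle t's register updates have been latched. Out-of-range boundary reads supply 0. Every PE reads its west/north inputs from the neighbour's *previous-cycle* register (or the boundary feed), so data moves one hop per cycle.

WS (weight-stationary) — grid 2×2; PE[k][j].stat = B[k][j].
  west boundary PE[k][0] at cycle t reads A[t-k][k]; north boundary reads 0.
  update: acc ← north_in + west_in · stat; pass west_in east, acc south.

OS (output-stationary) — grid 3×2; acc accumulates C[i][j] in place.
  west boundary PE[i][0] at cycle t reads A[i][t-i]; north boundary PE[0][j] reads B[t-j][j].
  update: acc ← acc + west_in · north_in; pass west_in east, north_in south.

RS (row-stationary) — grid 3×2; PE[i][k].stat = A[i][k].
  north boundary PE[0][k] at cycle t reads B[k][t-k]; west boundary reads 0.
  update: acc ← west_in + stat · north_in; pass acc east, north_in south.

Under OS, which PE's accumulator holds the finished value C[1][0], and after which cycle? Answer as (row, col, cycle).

OS: C[1][0] accumulates in PE[1][0]:
  0: (1,0).acc=0  regs=<0,0>
  1: (1,0).acc=36  regs=<9,4>
  2: (1,0).acc=117  regs=<9,9>

(row, col, cycle) = (1, 0, 2)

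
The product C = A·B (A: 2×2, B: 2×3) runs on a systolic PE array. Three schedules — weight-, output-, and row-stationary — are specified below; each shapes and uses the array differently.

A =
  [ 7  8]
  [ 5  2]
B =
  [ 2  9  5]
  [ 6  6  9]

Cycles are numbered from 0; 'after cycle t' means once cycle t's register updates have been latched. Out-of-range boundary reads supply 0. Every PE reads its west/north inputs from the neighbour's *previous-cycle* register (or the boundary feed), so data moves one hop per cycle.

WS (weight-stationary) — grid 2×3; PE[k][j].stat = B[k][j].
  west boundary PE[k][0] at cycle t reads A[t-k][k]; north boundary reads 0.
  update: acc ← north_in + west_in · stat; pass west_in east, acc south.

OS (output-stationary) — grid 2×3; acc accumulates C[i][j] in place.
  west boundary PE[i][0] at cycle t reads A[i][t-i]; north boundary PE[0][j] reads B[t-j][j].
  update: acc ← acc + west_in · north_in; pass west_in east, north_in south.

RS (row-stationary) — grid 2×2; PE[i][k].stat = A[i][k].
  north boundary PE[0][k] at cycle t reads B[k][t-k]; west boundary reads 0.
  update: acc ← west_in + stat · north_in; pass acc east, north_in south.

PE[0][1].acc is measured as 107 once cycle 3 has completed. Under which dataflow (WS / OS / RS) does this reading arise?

dataflow = RS

— WS: 2×3; PE[0][1] trace:
  c0 r0c1: 0 / 0 / 0
  c1 r0c1: 63 / 7 / 63
  c2 r0c1: 45 / 5 / 45
  c3 r0c1: 0 / 0 / 0
— OS: 2×3; PE[0][1] trace:
  c0 r0c1: 0 / 0 / 0
  c1 r0c1: 63 / 7 / 9
  c2 r0c1: 111 / 8 / 6
  c3 r0c1: 111 / 0 / 0
— RS: 2×2; PE[0][1] trace:
  c0 r0c1: 0 / 0 / 0
  c1 r0c1: 62 / 62 / 6
  c2 r0c1: 111 / 111 / 6
  c3 r0c1: 107 / 107 / 9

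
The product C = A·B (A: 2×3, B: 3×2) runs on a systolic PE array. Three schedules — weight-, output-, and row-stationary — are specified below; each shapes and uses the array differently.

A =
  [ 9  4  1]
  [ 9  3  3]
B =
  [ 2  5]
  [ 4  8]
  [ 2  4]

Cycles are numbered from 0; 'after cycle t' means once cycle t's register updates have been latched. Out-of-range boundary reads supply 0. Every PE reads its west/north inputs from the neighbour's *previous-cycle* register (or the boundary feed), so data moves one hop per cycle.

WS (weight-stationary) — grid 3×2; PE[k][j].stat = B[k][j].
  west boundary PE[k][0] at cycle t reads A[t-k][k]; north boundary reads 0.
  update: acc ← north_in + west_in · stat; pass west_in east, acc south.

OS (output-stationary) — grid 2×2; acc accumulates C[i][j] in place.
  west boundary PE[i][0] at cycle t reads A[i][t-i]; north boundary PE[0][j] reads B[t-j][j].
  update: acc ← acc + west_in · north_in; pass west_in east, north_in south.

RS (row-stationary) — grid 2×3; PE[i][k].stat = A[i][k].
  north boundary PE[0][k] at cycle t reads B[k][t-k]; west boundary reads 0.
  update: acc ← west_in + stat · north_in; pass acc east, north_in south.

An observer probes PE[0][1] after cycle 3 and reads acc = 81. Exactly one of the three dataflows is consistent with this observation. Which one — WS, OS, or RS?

WS (3×2 grid), PE[0][1]:
  [0] (0,1) acc=0 (h:0 v:0)
  [1] (0,1) acc=45 (h:9 v:45)
  [2] (0,1) acc=45 (h:9 v:45)
  [3] (0,1) acc=0 (h:0 v:0)
OS (2×2 grid), PE[0][1]:
  [0] (0,1) acc=0 (h:0 v:0)
  [1] (0,1) acc=45 (h:9 v:5)
  [2] (0,1) acc=77 (h:4 v:8)
  [3] (0,1) acc=81 (h:1 v:4)
RS (2×3 grid), PE[0][1]:
  [0] (0,1) acc=0 (h:0 v:0)
  [1] (0,1) acc=34 (h:34 v:4)
  [2] (0,1) acc=77 (h:77 v:8)
  [3] (0,1) acc=0 (h:0 v:0)

dataflow = OS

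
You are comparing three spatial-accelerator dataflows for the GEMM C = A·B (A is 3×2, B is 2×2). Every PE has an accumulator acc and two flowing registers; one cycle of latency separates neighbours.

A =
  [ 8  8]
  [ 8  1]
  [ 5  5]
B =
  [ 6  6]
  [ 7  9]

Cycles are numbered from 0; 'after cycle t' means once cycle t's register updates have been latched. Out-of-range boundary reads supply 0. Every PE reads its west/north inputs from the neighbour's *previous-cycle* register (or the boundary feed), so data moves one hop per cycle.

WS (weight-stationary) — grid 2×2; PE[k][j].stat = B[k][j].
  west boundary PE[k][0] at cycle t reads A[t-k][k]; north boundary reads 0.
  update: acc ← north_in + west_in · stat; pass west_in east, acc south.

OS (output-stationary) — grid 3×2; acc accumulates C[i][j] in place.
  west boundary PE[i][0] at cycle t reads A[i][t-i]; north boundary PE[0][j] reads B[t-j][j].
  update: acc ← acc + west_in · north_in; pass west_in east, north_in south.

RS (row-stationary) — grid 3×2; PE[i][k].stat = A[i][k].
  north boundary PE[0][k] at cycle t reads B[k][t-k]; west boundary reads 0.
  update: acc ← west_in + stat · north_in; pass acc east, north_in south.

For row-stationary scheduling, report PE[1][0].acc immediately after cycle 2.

RS (3×2). Following PE[1][0] plus its west/north inputs:
  cycle 0: PE[0][0] → acc 48, east 48, south 6
  cycle 0: PE[1][0] → acc 0, east 0, south 0
  cycle 1: PE[0][0] → acc 48, east 48, south 6
  cycle 1: PE[1][0] → acc 48, east 48, south 6
  cycle 2: PE[0][0] → acc 0, east 0, south 0
  cycle 2: PE[1][0] → acc 48, east 48, south 6

PE[1][0].acc = 48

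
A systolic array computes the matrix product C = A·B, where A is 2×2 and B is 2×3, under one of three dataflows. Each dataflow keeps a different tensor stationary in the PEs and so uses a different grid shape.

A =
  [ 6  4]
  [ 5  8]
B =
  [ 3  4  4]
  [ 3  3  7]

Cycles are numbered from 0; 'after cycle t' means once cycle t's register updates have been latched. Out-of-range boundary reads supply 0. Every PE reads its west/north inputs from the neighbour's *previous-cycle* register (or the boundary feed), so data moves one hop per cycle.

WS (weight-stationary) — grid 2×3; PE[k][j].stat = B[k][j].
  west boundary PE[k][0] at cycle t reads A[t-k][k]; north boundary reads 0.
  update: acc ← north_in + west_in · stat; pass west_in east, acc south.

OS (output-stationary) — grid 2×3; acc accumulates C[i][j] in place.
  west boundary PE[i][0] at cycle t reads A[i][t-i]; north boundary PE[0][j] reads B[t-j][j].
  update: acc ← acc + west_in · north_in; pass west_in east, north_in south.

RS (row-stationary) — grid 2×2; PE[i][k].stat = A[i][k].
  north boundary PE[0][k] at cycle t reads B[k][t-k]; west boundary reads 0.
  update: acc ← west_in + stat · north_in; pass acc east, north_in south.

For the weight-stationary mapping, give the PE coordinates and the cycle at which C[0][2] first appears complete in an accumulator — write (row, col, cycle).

Under WS, C[0][2] lands at PE[1][2]:
  cycle 0: PE[1][2] → acc 0, east 0, south 0
  cycle 1: PE[1][2] → acc 0, east 0, south 0
  cycle 2: PE[1][2] → acc 0, east 0, south 0
  cycle 3: PE[1][2] → acc 52, east 4, south 52

(row, col, cycle) = (1, 2, 3)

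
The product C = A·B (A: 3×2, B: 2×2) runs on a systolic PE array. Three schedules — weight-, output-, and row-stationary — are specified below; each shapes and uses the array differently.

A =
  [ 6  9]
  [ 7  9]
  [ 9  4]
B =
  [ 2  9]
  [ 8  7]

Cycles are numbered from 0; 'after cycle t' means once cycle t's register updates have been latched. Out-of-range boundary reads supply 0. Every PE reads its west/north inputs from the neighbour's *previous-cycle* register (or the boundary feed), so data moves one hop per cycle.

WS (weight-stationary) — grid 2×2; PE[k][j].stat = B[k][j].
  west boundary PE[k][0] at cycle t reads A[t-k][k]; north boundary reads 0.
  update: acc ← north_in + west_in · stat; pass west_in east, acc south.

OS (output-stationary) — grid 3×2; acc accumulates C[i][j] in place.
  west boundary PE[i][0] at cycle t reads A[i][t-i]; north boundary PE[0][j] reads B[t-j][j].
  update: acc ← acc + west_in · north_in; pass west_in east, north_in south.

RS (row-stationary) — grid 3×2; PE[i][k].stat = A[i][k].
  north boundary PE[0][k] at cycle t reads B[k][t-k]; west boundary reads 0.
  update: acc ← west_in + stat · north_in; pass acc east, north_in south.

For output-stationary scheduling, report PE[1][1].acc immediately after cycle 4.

PE[1][1].acc = 126

Tracing OS — 3×2 array, target PE[1][1]:
  t=0 PE[0][1]: acc=0 h=0 v=0
  t=0 PE[1][0]: acc=0 h=0 v=0
  t=0 PE[1][1]: acc=0 h=0 v=0
  t=1 PE[0][1]: acc=54 h=6 v=9
  t=1 PE[1][0]: acc=14 h=7 v=2
  t=1 PE[1][1]: acc=0 h=0 v=0
  t=2 PE[0][1]: acc=117 h=9 v=7
  t=2 PE[1][0]: acc=86 h=9 v=8
  t=2 PE[1][1]: acc=63 h=7 v=9
  t=3 PE[0][1]: acc=117 h=0 v=0
  t=3 PE[1][0]: acc=86 h=0 v=0
  t=3 PE[1][1]: acc=126 h=9 v=7
  t=4 PE[0][1]: acc=117 h=0 v=0
  t=4 PE[1][0]: acc=86 h=0 v=0
  t=4 PE[1][1]: acc=126 h=0 v=0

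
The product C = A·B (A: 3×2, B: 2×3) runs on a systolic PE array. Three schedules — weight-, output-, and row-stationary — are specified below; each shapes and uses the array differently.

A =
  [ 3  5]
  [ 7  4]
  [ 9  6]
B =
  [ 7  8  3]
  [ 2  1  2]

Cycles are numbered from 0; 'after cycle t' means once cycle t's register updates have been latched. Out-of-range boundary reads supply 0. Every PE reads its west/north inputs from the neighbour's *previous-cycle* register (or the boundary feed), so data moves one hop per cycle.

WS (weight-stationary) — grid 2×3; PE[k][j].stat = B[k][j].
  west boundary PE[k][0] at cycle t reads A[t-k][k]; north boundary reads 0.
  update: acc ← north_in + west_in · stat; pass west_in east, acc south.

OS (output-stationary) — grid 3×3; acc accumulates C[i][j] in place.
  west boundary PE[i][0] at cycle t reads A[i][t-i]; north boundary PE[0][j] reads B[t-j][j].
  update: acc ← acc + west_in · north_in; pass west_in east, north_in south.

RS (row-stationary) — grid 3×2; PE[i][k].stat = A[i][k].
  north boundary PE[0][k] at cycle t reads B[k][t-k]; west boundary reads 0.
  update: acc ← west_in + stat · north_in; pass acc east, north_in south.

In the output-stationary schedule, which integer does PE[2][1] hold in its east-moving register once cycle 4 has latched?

register = 6

OS 3×3: PE[2][1] cycle-by-cycle (with neighbour feeds):
  cycle 0: PE[1][1] → acc 0, east 0, south 0
  cycle 0: PE[2][0] → acc 0, east 0, south 0
  cycle 0: PE[2][1] → acc 0, east 0, south 0
  cycle 1: PE[1][1] → acc 0, east 0, south 0
  cycle 1: PE[2][0] → acc 0, east 0, south 0
  cycle 1: PE[2][1] → acc 0, east 0, south 0
  cycle 2: PE[1][1] → acc 56, east 7, south 8
  cycle 2: PE[2][0] → acc 63, east 9, south 7
  cycle 2: PE[2][1] → acc 0, east 0, south 0
  cycle 3: PE[1][1] → acc 60, east 4, south 1
  cycle 3: PE[2][0] → acc 75, east 6, south 2
  cycle 3: PE[2][1] → acc 72, east 9, south 8
  cycle 4: PE[1][1] → acc 60, east 0, south 0
  cycle 4: PE[2][0] → acc 75, east 0, south 0
  cycle 4: PE[2][1] → acc 78, east 6, south 1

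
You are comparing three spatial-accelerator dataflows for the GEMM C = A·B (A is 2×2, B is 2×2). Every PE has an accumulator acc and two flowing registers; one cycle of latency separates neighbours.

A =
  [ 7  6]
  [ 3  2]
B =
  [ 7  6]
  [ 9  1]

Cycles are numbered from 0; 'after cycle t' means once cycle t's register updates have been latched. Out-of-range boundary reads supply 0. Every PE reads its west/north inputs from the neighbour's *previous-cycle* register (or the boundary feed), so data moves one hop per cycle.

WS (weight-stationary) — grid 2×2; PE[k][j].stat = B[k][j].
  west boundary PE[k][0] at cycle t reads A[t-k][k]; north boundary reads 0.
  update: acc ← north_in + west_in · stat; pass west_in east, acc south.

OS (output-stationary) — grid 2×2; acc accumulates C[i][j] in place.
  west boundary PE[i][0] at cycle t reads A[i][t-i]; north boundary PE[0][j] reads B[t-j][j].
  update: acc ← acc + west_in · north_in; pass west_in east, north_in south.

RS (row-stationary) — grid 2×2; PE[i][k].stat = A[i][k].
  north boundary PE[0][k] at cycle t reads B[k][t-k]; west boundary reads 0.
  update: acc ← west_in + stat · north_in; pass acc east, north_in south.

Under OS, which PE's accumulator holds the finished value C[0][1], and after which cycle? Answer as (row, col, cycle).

(row, col, cycle) = (0, 1, 2)

OS — PE[0][1] is where C[0][1] collects:
  t=0 PE[0][1]: acc=0 h=0 v=0
  t=1 PE[0][1]: acc=42 h=7 v=6
  t=2 PE[0][1]: acc=48 h=6 v=1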